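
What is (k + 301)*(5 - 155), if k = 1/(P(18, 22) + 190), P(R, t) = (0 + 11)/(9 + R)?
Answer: -232120200/5141 ≈ -45151.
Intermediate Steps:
P(R, t) = 11/(9 + R)
k = 27/5141 (k = 1/(11/(9 + 18) + 190) = 1/(11/27 + 190) = 1/(5141/27) = 27/5141 ≈ 0.0052519)
(k + 301)*(5 - 155) = (27/5141 + 301)*(5 - 155) = (1547468/5141)*(-150) = -232120200/5141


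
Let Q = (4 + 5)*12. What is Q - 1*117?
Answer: -9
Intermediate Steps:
Q = 108 (Q = 9*12 = 108)
Q - 1*117 = 108 - 1*117 = 108 - 117 = -9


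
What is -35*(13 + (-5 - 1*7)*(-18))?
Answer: -8015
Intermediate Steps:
-35*(13 + (-5 - 1*7)*(-18)) = -35*(13 + (-5 - 7)*(-18)) = -35*(13 - 12*(-18)) = -35*(13 + 216) = -35*229 = -8015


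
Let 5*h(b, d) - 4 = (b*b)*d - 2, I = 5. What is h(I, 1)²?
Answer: 729/25 ≈ 29.160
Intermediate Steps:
h(b, d) = ⅖ + d*b²/5 (h(b, d) = ⅘ + ((b*b)*d - 2)/5 = ⅘ + (b²*d - 2)/5 = ⅘ + (d*b² - 2)/5 = ⅘ + (-2 + d*b²)/5 = ⅘ + (-⅖ + d*b²/5) = ⅖ + d*b²/5)
h(I, 1)² = (⅖ + (⅕)*1*5²)² = (⅖ + (⅕)*1*25)² = (⅖ + 5)² = (27/5)² = 729/25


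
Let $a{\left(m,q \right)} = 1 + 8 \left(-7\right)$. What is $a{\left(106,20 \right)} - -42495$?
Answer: $42440$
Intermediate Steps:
$a{\left(m,q \right)} = -55$ ($a{\left(m,q \right)} = 1 - 56 = -55$)
$a{\left(106,20 \right)} - -42495 = -55 - -42495 = -55 + 42495 = 42440$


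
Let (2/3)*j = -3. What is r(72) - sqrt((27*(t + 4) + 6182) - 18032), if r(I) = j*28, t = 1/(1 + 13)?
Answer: -126 - I*sqrt(2301054)/14 ≈ -126.0 - 108.35*I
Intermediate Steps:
t = 1/14 ≈ 0.071429
j = -9/2 (j = (3/2)*(-3) = -9/2 ≈ -4.5000)
r(I) = -126 (r(I) = -9/2*28 = -126)
r(72) - sqrt((27*(t + 4) + 6182) - 18032) = -126 - sqrt((27*(1/14 + 4) + 6182) - 18032) = -126 - sqrt((27*(57/14) + 6182) - 18032) = -126 - sqrt((1539/14 + 6182) - 18032) = -126 - sqrt(88087/14 - 18032) = -126 - sqrt(-164361/14) = -126 - I*sqrt(2301054)/14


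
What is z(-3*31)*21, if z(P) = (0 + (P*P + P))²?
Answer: 1537307856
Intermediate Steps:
z(P) = (P + P²)² (z(P) = (0 + (P² + P))² = (0 + (P + P²))² = (P + P²)²)
z(-3*31)*21 = ((-3*31)²*(1 - 3*31)²)*21 = ((-93)²*(1 - 93)²)*21 = (8649*(-92)²)*21 = (8649*8464)*21 = 73205136*21 = 1537307856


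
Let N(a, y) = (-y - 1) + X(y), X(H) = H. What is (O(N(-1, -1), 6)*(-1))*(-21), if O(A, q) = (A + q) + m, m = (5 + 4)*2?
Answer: 483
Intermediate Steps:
N(a, y) = -1 (N(a, y) = (-y - 1) + y = (-1 - y) + y = -1)
m = 18 (m = 9*2 = 18)
O(A, q) = 18 + A + q (O(A, q) = (A + q) + 18 = 18 + A + q)
(O(N(-1, -1), 6)*(-1))*(-21) = ((18 - 1 + 6)*(-1))*(-21) = (23*(-1))*(-21) = -23*(-21) = 483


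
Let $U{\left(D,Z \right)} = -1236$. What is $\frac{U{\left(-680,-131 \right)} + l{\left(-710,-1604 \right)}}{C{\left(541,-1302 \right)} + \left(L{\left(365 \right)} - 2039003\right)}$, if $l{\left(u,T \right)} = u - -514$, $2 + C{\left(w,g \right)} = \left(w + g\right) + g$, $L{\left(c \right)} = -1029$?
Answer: $\frac{1432}{2042097} \approx 0.00070124$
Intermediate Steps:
$C{\left(w,g \right)} = -2 + w + 2 g$ ($C{\left(w,g \right)} = -2 + \left(\left(w + g\right) + g\right) = -2 + \left(\left(g + w\right) + g\right) = -2 + \left(w + 2 g\right) = -2 + w + 2 g$)
$l{\left(u,T \right)} = 514 + u$ ($l{\left(u,T \right)} = u + 514 = 514 + u$)
$\frac{U{\left(-680,-131 \right)} + l{\left(-710,-1604 \right)}}{C{\left(541,-1302 \right)} + \left(L{\left(365 \right)} - 2039003\right)} = \frac{-1236 + \left(514 - 710\right)}{\left(-2 + 541 + 2 \left(-1302\right)\right) - 2040032} = \frac{-1236 - 196}{\left(-2 + 541 - 2604\right) - 2040032} = - \frac{1432}{-2065 - 2040032} = - \frac{1432}{-2042097} = \left(-1432\right) \left(- \frac{1}{2042097}\right) = \frac{1432}{2042097}$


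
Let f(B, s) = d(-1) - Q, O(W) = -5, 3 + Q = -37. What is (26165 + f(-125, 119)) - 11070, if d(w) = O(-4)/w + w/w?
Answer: 15141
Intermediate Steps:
Q = -40 (Q = -3 - 37 = -40)
d(w) = 1 - 5/w (d(w) = -5/w + w/w = -5/w + 1 = 1 - 5/w)
f(B, s) = 46 (f(B, s) = (-5 - 1)/(-1) - 1*(-40) = -1*(-6) + 40 = 6 + 40 = 46)
(26165 + f(-125, 119)) - 11070 = (26165 + 46) - 11070 = 26211 - 11070 = 15141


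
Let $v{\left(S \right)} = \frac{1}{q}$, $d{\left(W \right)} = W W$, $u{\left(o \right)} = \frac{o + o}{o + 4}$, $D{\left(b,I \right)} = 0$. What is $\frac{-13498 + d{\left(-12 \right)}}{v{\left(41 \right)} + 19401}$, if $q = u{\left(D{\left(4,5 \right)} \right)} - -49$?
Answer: $- \frac{327173}{475325} \approx -0.68831$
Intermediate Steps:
$u{\left(o \right)} = \frac{2 o}{4 + o}$
$d{\left(W \right)} = W^{2}$
$q = 49$ ($q = 2 \cdot 0 \frac{1}{4 + 0} - -49 = 2 \cdot 0 \cdot \frac{1}{4} + 49 = 0 + 49 = 49$)
$v{\left(S \right)} = \frac{1}{49}$
$\frac{-13498 + d{\left(-12 \right)}}{v{\left(41 \right)} + 19401} = \frac{-13498 + \left(-12\right)^{2}}{\frac{1}{49} + 19401} = \frac{-13498 + 144}{\frac{950650}{49}} = \left(-13354\right) \frac{49}{950650} = - \frac{327173}{475325}$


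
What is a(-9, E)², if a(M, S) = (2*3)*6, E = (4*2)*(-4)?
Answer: 1296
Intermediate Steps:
E = -32 (E = 8*(-4) = -32)
a(M, S) = 36 (a(M, S) = 6*6 = 36)
a(-9, E)² = 36² = 1296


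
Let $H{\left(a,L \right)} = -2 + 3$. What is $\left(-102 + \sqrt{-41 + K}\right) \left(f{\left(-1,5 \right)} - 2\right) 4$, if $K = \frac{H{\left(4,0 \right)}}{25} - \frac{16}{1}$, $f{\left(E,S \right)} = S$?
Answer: $-1224 + \frac{48 i \sqrt{89}}{5} \approx -1224.0 + 90.566 i$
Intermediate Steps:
$H{\left(a,L \right)} = 1$
$K = - \frac{399}{25}$ ($K = 1 \cdot \frac{1}{25} - \frac{16}{1} = 1 \cdot \frac{1}{25} - 16 = \frac{1}{25} - 16 = - \frac{399}{25} \approx -15.96$)
$\left(-102 + \sqrt{-41 + K}\right) \left(f{\left(-1,5 \right)} - 2\right) 4 = \left(-102 + \sqrt{-41 - \frac{399}{25}}\right) \left(5 - 2\right) 4 = \left(-102 + \sqrt{- \frac{1424}{25}}\right) 3 \cdot 4 = \left(-102 + \frac{4 i \sqrt{89}}{5}\right) 12 = -1224 + \frac{48 i \sqrt{89}}{5}$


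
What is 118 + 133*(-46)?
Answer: -6000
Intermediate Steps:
118 + 133*(-46) = 118 - 6118 = -6000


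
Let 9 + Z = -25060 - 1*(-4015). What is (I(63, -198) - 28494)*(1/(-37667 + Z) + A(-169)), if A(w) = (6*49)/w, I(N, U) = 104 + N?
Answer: 2893735969/58721 ≈ 49279.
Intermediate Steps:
Z = -21054 (Z = -9 + (-25060 - 1*(-4015)) = -9 + (-25060 + 4015) = -9 - 21045 = -21054)
A(w) = 294/w
(I(63, -198) - 28494)*(1/(-37667 + Z) + A(-169)) = ((104 + 63) - 28494)*(1/(-37667 - 21054) + 294/(-169)) = (167 - 28494)*(1/(-58721) + 294*(-1/169)) = -28327*(-1/58721 - 294/169) = -28327*(-1328011/763373) = 2893735969/58721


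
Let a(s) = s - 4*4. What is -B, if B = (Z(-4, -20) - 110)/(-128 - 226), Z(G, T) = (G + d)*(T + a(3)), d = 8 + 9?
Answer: -539/354 ≈ -1.5226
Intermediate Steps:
a(s) = -16 + s (a(s) = s - 16 = -16 + s)
d = 17
Z(G, T) = (-13 + T)*(17 + G) (Z(G, T) = (G + 17)*(T + (-16 + 3)) = (17 + G)*(T - 13) = (17 + G)*(-13 + T) = (-13 + T)*(17 + G))
B = 539/354 (B = ((-221 - 13*(-4) + 17*(-20) - 4*(-20)) - 110)/(-128 - 226) = ((-221 + 52 - 340 + 80) - 110)/(-354) = (-429 - 110)*(-1/354) = -539*(-1/354) = 539/354 ≈ 1.5226)
-B = -1*539/354 = -539/354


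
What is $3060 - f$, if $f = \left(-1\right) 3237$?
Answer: $6297$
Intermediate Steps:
$f = -3237$
$3060 - f = 3060 - -3237 = 3060 + 3237 = 6297$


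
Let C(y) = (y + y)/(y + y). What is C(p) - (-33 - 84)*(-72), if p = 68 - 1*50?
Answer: -8423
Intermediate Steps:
p = 18 (p = 68 - 50 = 18)
C(y) = 1 (C(y) = (2*y)/((2*y)) = (2*y)*(1/(2*y)) = 1)
C(p) - (-33 - 84)*(-72) = 1 - (-33 - 84)*(-72) = 1 - (-117)*(-72) = 1 - 1*8424 = 1 - 8424 = -8423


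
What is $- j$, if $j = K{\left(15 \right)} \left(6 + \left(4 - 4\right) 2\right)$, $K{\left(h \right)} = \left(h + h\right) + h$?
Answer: $-270$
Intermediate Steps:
$K{\left(h \right)} = 3 h$ ($K{\left(h \right)} = 2 h + h = 3 h$)
$j = 270$ ($j = 3 \cdot 15 \left(6 + \left(4 - 4\right) 2\right) = 45 \left(6 + \left(4 - 4\right) 2\right) = 45 \left(6 + 0 \cdot 2\right) = 45 \left(6 + 0\right) = 45 \cdot 6 = 270$)
$- j = \left(-1\right) 270 = -270$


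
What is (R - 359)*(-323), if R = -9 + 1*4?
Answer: 117572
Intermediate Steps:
R = -5 (R = -9 + 4 = -5)
(R - 359)*(-323) = (-5 - 359)*(-323) = -364*(-323) = 117572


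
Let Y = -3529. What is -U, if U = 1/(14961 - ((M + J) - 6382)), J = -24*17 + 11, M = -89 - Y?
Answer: -1/18300 ≈ -5.4645e-5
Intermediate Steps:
M = 3440 (M = -89 - 1*(-3529) = -89 + 3529 = 3440)
J = -397 (J = -408 + 11 = -397)
U = 1/18300 (U = 1/(14961 - ((3440 - 397) - 6382)) = 1/(14961 - (3043 - 6382)) = 1/(14961 - 1*(-3339)) = 1/(14961 + 3339) = 1/18300 ≈ 5.4645e-5)
-U = -1*1/18300 = -1/18300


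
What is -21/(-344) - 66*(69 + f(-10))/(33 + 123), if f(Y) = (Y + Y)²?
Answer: -887075/4472 ≈ -198.36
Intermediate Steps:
f(Y) = 4*Y² (f(Y) = (2*Y)² = 4*Y²)
-21/(-344) - 66*(69 + f(-10))/(33 + 123) = -21/(-344) - 66*(69 + 4*(-10)²)/(33 + 123) = -21*(-1/344) - 66/(156/(69 + 4*100)) = 21/344 - 66/(156/(69 + 400)) = 21/344 - 66/(156/469) = 21/344 - 66/(156*(1/469)) = 21/344 - 66/156/469 = 21/344 - 66*469/156 = 21/344 - 5159/26 = -887075/4472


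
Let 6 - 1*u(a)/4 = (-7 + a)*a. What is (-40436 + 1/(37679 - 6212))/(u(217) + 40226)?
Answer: 181771373/638465430 ≈ 0.28470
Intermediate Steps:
u(a) = 24 - 4*a*(-7 + a) (u(a) = 24 - 4*(-7 + a)*a = 24 - 4*a*(-7 + a))
(-40436 + 1/(37679 - 6212))/(u(217) + 40226) = (-40436 + 1/(37679 - 6212))/((24 - 4*217² + 28*217) + 40226) = (-40436 + 1/31467)/((24 - 4*47089 + 6076) + 40226) = (-40436 + 1/31467)/((24 - 188356 + 6076) + 40226) = -1272399611/(31467*(-182256 + 40226)) = -1272399611/31467/(-142030) = -1272399611/31467*(-1/142030) = 181771373/638465430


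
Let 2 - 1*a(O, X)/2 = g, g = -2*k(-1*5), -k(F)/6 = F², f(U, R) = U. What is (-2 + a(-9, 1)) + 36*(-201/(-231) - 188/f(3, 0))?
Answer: -217346/77 ≈ -2822.7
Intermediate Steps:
k(F) = -6*F²
g = 300 (g = -(-12)*(-1*5)² = -(-12)*(-5)² = -(-12)*25 = -2*(-150) = 300)
a(O, X) = -596 (a(O, X) = 4 - 2*300 = 4 - 600 = -596)
(-2 + a(-9, 1)) + 36*(-201/(-231) - 188/f(3, 0)) = (-2 - 596) + 36*(-201/(-231) - 188/3) = -598 + 36*(-201*(-1/231) - 188*⅓) = -598 + 36*(67/77 - 188/3) = -598 + 36*(-14275/231) = -598 - 171300/77 = -217346/77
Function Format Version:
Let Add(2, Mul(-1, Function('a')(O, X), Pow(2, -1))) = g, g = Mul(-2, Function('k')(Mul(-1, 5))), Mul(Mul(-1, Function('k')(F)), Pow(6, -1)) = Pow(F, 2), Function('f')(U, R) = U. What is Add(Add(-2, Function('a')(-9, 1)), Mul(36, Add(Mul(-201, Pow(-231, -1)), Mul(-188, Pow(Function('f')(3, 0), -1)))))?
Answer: Rational(-217346, 77) ≈ -2822.7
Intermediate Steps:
Function('k')(F) = Mul(-6, Pow(F, 2))
g = 300 (g = Mul(-2, Mul(-6, Pow(Mul(-1, 5), 2))) = Mul(-2, Mul(-6, Pow(-5, 2))) = Mul(-2, Mul(-6, 25)) = Mul(-2, -150) = 300)
Function('a')(O, X) = -596 (Function('a')(O, X) = Add(4, Mul(-2, 300)) = Add(4, -600) = -596)
Add(Add(-2, Function('a')(-9, 1)), Mul(36, Add(Mul(-201, Pow(-231, -1)), Mul(-188, Pow(Function('f')(3, 0), -1))))) = Add(Add(-2, -596), Mul(36, Add(Mul(-201, Pow(-231, -1)), Mul(-188, Pow(3, -1))))) = Add(-598, Mul(36, Add(Mul(-201, Rational(-1, 231)), Mul(-188, Rational(1, 3))))) = Add(-598, Mul(36, Add(Rational(67, 77), Rational(-188, 3)))) = Add(-598, Mul(36, Rational(-14275, 231))) = Add(-598, Rational(-171300, 77)) = Rational(-217346, 77)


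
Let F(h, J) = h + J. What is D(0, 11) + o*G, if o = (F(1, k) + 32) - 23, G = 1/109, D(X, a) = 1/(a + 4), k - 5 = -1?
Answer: 319/1635 ≈ 0.19511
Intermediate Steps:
k = 4 (k = 5 - 1 = 4)
D(X, a) = 1/(4 + a)
F(h, J) = J + h
G = 1/109 ≈ 0.0091743
o = 14 (o = ((4 + 1) + 32) - 23 = (5 + 32) - 23 = 37 - 23 = 14)
D(0, 11) + o*G = 1/(4 + 11) + 14*(1/109) = 1/15 + 14/109 = 319/1635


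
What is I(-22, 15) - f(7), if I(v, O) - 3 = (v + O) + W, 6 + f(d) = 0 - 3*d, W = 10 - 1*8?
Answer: 25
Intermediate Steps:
W = 2 (W = 10 - 8 = 2)
f(d) = -6 - 3*d (f(d) = -6 + (0 - 3*d) = -6 - 3*d)
I(v, O) = 5 + O + v (I(v, O) = 3 + ((v + O) + 2) = 3 + ((O + v) + 2) = 3 + (2 + O + v) = 5 + O + v)
I(-22, 15) - f(7) = (5 + 15 - 22) - (-6 - 3*7) = -2 - (-6 - 21) = -2 - 1*(-27) = -2 + 27 = 25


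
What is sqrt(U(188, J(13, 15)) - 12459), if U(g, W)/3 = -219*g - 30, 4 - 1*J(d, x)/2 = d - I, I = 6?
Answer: I*sqrt(136065) ≈ 368.87*I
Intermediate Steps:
J(d, x) = 20 - 2*d (J(d, x) = 8 - 2*(d - 1*6) = 8 - 2*(d - 6) = 8 - 2*(-6 + d) = 8 + (12 - 2*d) = 20 - 2*d)
U(g, W) = -90 - 657*g (U(g, W) = 3*(-219*g - 30) = 3*(-30 - 219*g) = -90 - 657*g)
sqrt(U(188, J(13, 15)) - 12459) = sqrt((-90 - 657*188) - 12459) = sqrt((-90 - 123516) - 12459) = sqrt(-123606 - 12459) = sqrt(-136065) = I*sqrt(136065)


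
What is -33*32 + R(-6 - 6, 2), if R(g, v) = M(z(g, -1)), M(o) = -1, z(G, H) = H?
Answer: -1057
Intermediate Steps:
R(g, v) = -1
-33*32 + R(-6 - 6, 2) = -33*32 - 1 = -1056 - 1 = -1057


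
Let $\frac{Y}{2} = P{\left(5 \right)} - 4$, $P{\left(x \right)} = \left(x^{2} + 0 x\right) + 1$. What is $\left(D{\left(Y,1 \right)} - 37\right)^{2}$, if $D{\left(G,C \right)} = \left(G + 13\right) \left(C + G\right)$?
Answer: $6390784$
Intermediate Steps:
$P{\left(x \right)} = 1 + x^{2}$ ($P{\left(x \right)} = \left(x^{2} + 0\right) + 1 = x^{2} + 1 = 1 + x^{2}$)
$Y = 44$ ($Y = 2 \left(\left(1 + 5^{2}\right) - 4\right) = 2 \left(\left(1 + 25\right) - 4\right) = 2 \left(26 - 4\right) = 2 \cdot 22 = 44$)
$D{\left(G,C \right)} = \left(13 + G\right) \left(C + G\right)$
$\left(D{\left(Y,1 \right)} - 37\right)^{2} = \left(\left(44^{2} + 13 \cdot 1 + 13 \cdot 44 + 1 \cdot 44\right) - 37\right)^{2} = \left(\left(1936 + 13 + 572 + 44\right) - 37\right)^{2} = \left(2565 - 37\right)^{2} = 2528^{2} = 6390784$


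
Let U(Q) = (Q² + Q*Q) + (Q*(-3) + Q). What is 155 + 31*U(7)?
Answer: 2759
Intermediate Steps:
U(Q) = -2*Q + 2*Q² (U(Q) = (Q² + Q²) + (-3*Q + Q) = 2*Q² - 2*Q = -2*Q + 2*Q²)
155 + 31*U(7) = 155 + 31*(2*7*(-1 + 7)) = 155 + 31*(2*7*6) = 155 + 31*84 = 155 + 2604 = 2759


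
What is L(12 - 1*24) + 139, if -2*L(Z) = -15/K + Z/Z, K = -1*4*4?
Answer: 4417/32 ≈ 138.03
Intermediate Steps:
K = -16 (K = -4*4 = -16)
L(Z) = -31/32 (L(Z) = -(-15/(-16) + Z/Z)/2 = -(-15*(-1/16) + 1)/2 = -(15/16 + 1)/2 = -1/2*31/16 = -31/32)
L(12 - 1*24) + 139 = -31/32 + 139 = 4417/32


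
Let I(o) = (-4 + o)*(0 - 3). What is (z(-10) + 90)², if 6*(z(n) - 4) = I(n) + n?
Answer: 88804/9 ≈ 9867.1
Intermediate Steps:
I(o) = 12 - 3*o (I(o) = (-4 + o)*(-3) = 12 - 3*o)
z(n) = 6 - n/3 (z(n) = 4 + ((12 - 3*n) + n)/6 = 4 + (12 - 2*n)/6 = 4 + (2 - n/3) = 6 - n/3)
(z(-10) + 90)² = ((6 - ⅓*(-10)) + 90)² = ((6 + 10/3) + 90)² = (28/3 + 90)² = (298/3)² = 88804/9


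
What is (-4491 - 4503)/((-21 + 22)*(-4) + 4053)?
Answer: -8994/4049 ≈ -2.2213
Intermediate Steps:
(-4491 - 4503)/((-21 + 22)*(-4) + 4053) = -8994/(1*(-4) + 4053) = -8994/(-4 + 4053) = -8994/4049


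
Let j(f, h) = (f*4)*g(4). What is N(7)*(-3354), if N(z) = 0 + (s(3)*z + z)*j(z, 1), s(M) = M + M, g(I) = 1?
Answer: -4601688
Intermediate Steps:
s(M) = 2*M
j(f, h) = 4*f (j(f, h) = (f*4)*1 = (4*f)*1 = 4*f)
N(z) = 28*z² (N(z) = 0 + ((2*3)*z + z)*(4*z) = 0 + (6*z + z)*(4*z) = 0 + (7*z)*(4*z) = 0 + 28*z² = 28*z²)
N(7)*(-3354) = (28*7²)*(-3354) = (28*49)*(-3354) = 1372*(-3354) = -4601688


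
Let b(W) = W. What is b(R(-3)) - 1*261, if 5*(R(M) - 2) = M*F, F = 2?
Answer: -1301/5 ≈ -260.20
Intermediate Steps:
R(M) = 2 + 2*M/5 (R(M) = 2 + (M*2)/5 = 2 + (2*M)/5 = 2 + 2*M/5)
b(R(-3)) - 1*261 = (2 + (⅖)*(-3)) - 1*261 = (2 - 6/5) - 261 = ⅘ - 261 = -1301/5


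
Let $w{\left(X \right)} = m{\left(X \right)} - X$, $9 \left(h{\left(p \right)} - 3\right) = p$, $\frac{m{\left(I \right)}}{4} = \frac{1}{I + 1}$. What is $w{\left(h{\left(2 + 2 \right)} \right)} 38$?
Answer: $- \frac{4351}{45} \approx -96.689$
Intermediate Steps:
$m{\left(I \right)} = \frac{4}{1 + I}$ ($m{\left(I \right)} = \frac{4}{I + 1} = \frac{4}{1 + I}$)
$h{\left(p \right)} = 3 + \frac{p}{9}$
$w{\left(X \right)} = - X + \frac{4}{1 + X}$ ($w{\left(X \right)} = \frac{4}{1 + X} - X = - X + \frac{4}{1 + X}$)
$w{\left(h{\left(2 + 2 \right)} \right)} 38 = \frac{4 - \left(3 + \frac{2 + 2}{9}\right) \left(1 + \left(3 + \frac{2 + 2}{9}\right)\right)}{1 + \left(3 + \frac{2 + 2}{9}\right)} 38 = \frac{4 - \left(3 + \frac{1}{9} \cdot 4\right) \left(1 + \left(3 + \frac{1}{9} \cdot 4\right)\right)}{1 + \left(3 + \frac{1}{9} \cdot 4\right)} 38 = \frac{4 - \left(3 + \frac{4}{9}\right) \left(1 + \left(3 + \frac{4}{9}\right)\right)}{1 + \left(3 + \frac{4}{9}\right)} 38 = \frac{4 - \frac{31 \left(1 + \frac{31}{9}\right)}{9}}{1 + \frac{31}{9}} \cdot 38 = \frac{4 - \frac{31}{9} \cdot \frac{40}{9}}{\frac{40}{9}} \cdot 38 = \frac{9 \left(4 - \frac{1240}{81}\right)}{40} \cdot 38 = \frac{9}{40} \left(- \frac{916}{81}\right) 38 = \left(- \frac{229}{90}\right) 38 = - \frac{4351}{45}$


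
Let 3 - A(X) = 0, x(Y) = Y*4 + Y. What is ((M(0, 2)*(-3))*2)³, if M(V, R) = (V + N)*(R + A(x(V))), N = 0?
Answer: 0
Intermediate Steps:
x(Y) = 5*Y (x(Y) = 4*Y + Y = 5*Y)
A(X) = 3 (A(X) = 3 - 1*0 = 3 + 0 = 3)
M(V, R) = V*(3 + R) (M(V, R) = (V + 0)*(R + 3) = V*(3 + R))
((M(0, 2)*(-3))*2)³ = (((0*(3 + 2))*(-3))*2)³ = (((0*5)*(-3))*2)³ = ((0*(-3))*2)³ = (0*2)³ = 0³ = 0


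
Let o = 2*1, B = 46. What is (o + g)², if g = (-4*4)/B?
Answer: 1444/529 ≈ 2.7297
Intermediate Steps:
g = -8/23 (g = -4*4/46 = -16*1/46 = -8/23 ≈ -0.34783)
o = 2
(o + g)² = (2 - 8/23)² = (38/23)² = 1444/529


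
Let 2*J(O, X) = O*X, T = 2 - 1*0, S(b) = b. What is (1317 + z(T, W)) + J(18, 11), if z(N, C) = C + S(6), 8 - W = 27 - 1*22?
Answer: 1425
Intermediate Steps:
W = 3 (W = 8 - (27 - 1*22) = 8 - (27 - 22) = 8 - 1*5 = 8 - 5 = 3)
T = 2 (T = 2 + 0 = 2)
z(N, C) = 6 + C (z(N, C) = C + 6 = 6 + C)
J(O, X) = O*X/2 (J(O, X) = (O*X)/2 = O*X/2)
(1317 + z(T, W)) + J(18, 11) = (1317 + (6 + 3)) + (½)*18*11 = (1317 + 9) + 99 = 1326 + 99 = 1425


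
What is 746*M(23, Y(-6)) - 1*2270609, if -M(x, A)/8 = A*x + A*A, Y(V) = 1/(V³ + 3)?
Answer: -102986028457/45369 ≈ -2.2700e+6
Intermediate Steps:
Y(V) = 1/(3 + V³)
M(x, A) = -8*A² - 8*A*x (M(x, A) = -8*(A*x + A*A) = -8*(A*x + A²) = -8*(A² + A*x) = -8*A² - 8*A*x)
746*M(23, Y(-6)) - 1*2270609 = 746*(-8*(1/(3 + (-6)³) + 23)/(3 + (-6)³)) - 1*2270609 = 746*(-8*(1/(3 - 216) + 23)/(3 - 216)) - 2270609 = 746*(-8*(1/(-213) + 23)/(-213)) - 2270609 = 746*(-8*(-1/213)*(-1/213 + 23)) - 2270609 = 746*(-8*(-1/213)*4898/213) - 2270609 = 746*(39184/45369) - 2270609 = 29231264/45369 - 2270609 = -102986028457/45369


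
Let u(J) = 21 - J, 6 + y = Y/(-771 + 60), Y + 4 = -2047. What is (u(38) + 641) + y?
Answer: 441449/711 ≈ 620.88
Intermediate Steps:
Y = -2051 (Y = -4 - 2047 = -2051)
y = -2215/711 (y = -6 - 2051/(-771 + 60) = -6 - 2051/(-711) = -6 - 2051*(-1/711) = -6 + 2051/711 = -2215/711 ≈ -3.1153)
(u(38) + 641) + y = ((21 - 1*38) + 641) - 2215/711 = ((21 - 38) + 641) - 2215/711 = (-17 + 641) - 2215/711 = 624 - 2215/711 = 441449/711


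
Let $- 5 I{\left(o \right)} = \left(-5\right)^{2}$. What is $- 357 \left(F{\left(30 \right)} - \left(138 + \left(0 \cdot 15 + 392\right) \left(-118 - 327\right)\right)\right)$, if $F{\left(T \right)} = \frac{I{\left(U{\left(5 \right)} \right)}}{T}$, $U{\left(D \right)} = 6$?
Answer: $- \frac{124451509}{2} \approx -6.2226 \cdot 10^{7}$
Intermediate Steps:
$I{\left(o \right)} = -5$ ($I{\left(o \right)} = - \frac{\left(-5\right)^{2}}{5} = \left(- \frac{1}{5}\right) 25 = -5$)
$F{\left(T \right)} = - \frac{5}{T}$
$- 357 \left(F{\left(30 \right)} - \left(138 + \left(0 \cdot 15 + 392\right) \left(-118 - 327\right)\right)\right) = - 357 \left(- \frac{5}{30} - \left(138 + \left(0 \cdot 15 + 392\right) \left(-118 - 327\right)\right)\right) = - 357 \left(\left(-5\right) \frac{1}{30} - \left(138 + \left(0 + 392\right) \left(-445\right)\right)\right) = - 357 \left(- \frac{1}{6} - \left(138 + 392 \left(-445\right)\right)\right) = - 357 \left(- \frac{1}{6} - -174302\right) = - 357 \left(- \frac{1}{6} + \left(-138 + 174440\right)\right) = - 357 \left(- \frac{1}{6} + 174302\right) = \left(-357\right) \frac{1045811}{6} = - \frac{124451509}{2}$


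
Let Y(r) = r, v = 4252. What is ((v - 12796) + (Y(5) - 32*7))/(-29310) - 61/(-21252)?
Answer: 31336531/103816020 ≈ 0.30185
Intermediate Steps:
((v - 12796) + (Y(5) - 32*7))/(-29310) - 61/(-21252) = ((4252 - 12796) + (5 - 32*7))/(-29310) - 61/(-21252) = (-8544 + (5 - 224))*(-1/29310) - 61*(-1/21252) = (-8544 - 219)*(-1/29310) + 61/21252 = -8763*(-1/29310) + 61/21252 = 2921/9770 + 61/21252 = 31336531/103816020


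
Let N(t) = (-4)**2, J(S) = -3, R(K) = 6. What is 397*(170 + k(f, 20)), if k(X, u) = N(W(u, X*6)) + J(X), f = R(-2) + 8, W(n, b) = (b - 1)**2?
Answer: 72651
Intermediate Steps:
W(n, b) = (-1 + b)**2
f = 14 (f = 6 + 8 = 14)
N(t) = 16
k(X, u) = 13 (k(X, u) = 16 - 3 = 13)
397*(170 + k(f, 20)) = 397*(170 + 13) = 397*183 = 72651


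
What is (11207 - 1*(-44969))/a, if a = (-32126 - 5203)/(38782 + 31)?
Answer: -2180359088/37329 ≈ -58409.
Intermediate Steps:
a = -37329/38813 ≈ -0.96177
(11207 - 1*(-44969))/a = (11207 - 1*(-44969))/(-37329/38813) = (11207 + 44969)*(-38813/37329) = 56176*(-38813/37329) = -2180359088/37329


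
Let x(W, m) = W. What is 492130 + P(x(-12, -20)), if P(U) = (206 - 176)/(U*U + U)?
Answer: 10826865/22 ≈ 4.9213e+5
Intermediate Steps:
P(U) = 30/(U + U²) (P(U) = 30/(U² + U) = 30/(U + U²))
492130 + P(x(-12, -20)) = 492130 + 30/(-12*(1 - 12)) = 492130 + 30*(-1/12)/(-11) = 492130 + 30*(-1/12)*(-1/11) = 492130 + 5/22 = 10826865/22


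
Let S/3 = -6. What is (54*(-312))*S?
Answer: 303264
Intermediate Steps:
S = -18 (S = 3*(-6) = -18)
(54*(-312))*S = (54*(-312))*(-18) = -16848*(-18) = 303264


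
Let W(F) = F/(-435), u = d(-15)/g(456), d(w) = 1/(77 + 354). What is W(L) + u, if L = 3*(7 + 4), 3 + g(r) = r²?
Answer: -985810208/12994772835 ≈ -0.075862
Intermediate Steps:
g(r) = -3 + r²
d(w) = 1/431
u = 1/89619123 (u = 1/(431*(-3 + 456²)) = 1/(431*(-3 + 207936)) = (1/431)/207933 = (1/431)*(1/207933) = 1/89619123 ≈ 1.1158e-8)
L = 33 (L = 3*11 = 33)
W(F) = -F/435 (W(F) = F*(-1/435) = -F/435)
W(L) + u = -1/435*33 + 1/89619123 = -11/145 + 1/89619123 = -985810208/12994772835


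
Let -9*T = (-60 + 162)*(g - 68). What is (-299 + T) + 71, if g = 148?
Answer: -3404/3 ≈ -1134.7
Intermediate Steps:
T = -2720/3 (T = -(-60 + 162)*(148 - 68)/9 = -34*80/3 = -⅑*8160 = -2720/3 ≈ -906.67)
(-299 + T) + 71 = (-299 - 2720/3) + 71 = -3617/3 + 71 = -3404/3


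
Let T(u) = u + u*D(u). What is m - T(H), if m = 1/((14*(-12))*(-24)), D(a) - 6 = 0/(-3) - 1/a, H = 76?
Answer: -2140991/4032 ≈ -531.00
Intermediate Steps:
D(a) = 6 - 1/a (D(a) = 6 + (0/(-3) - 1/a) = 6 + (0*(-⅓) - 1/a) = 6 + (0 - 1/a) = 6 - 1/a)
m = 1/4032 (m = 1/(-168*(-24)) = 1/4032 ≈ 0.00024802)
T(u) = u + u*(6 - 1/u)
m - T(H) = 1/4032 - (-1 + 7*76) = 1/4032 - (-1 + 532) = 1/4032 - 1*531 = 1/4032 - 531 = -2140991/4032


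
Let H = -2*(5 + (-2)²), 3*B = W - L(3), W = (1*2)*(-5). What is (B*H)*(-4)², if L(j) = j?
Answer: 1248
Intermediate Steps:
W = -10 (W = 2*(-5) = -10)
B = -13/3 (B = (-10 - 1*3)/3 = (-10 - 3)/3 = (⅓)*(-13) = -13/3 ≈ -4.3333)
H = -18 (H = -2*(5 + 4) = -2*9 = -18)
(B*H)*(-4)² = -13/3*(-18)*(-4)² = 78*16 = 1248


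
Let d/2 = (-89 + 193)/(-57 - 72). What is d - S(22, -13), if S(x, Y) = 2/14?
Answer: -1585/903 ≈ -1.7553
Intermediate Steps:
S(x, Y) = 1/7 (S(x, Y) = 2*(1/14) = 1/7)
d = -208/129 (d = 2*((-89 + 193)/(-57 - 72)) = 2*(104/(-129)) = 2*(104*(-1/129)) = 2*(-104/129) = -208/129 ≈ -1.6124)
d - S(22, -13) = -208/129 - 1*1/7 = -208/129 - 1/7 = -1585/903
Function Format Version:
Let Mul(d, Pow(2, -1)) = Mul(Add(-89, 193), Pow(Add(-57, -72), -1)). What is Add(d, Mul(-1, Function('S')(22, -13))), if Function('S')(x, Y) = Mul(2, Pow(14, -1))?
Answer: Rational(-1585, 903) ≈ -1.7553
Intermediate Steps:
Function('S')(x, Y) = Rational(1, 7) (Function('S')(x, Y) = Mul(2, Rational(1, 14)) = Rational(1, 7))
d = Rational(-208, 129) (d = Mul(2, Mul(Add(-89, 193), Pow(Add(-57, -72), -1))) = Mul(2, Mul(104, Pow(-129, -1))) = Mul(2, Mul(104, Rational(-1, 129))) = Mul(2, Rational(-104, 129)) = Rational(-208, 129) ≈ -1.6124)
Add(d, Mul(-1, Function('S')(22, -13))) = Add(Rational(-208, 129), Mul(-1, Rational(1, 7))) = Add(Rational(-208, 129), Rational(-1, 7)) = Rational(-1585, 903)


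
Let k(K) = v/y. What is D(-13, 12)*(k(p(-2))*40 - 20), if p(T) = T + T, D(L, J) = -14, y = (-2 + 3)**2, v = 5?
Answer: -2520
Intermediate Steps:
y = 1 (y = 1**2 = 1)
p(T) = 2*T
k(K) = 5 (k(K) = 5/1 = 5*1 = 5)
D(-13, 12)*(k(p(-2))*40 - 20) = -14*(5*40 - 20) = -14*(200 - 20) = -14*180 = -2520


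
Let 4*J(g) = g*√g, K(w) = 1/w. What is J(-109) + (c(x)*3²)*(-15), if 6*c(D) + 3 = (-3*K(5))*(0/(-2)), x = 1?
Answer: 135/2 - 109*I*√109/4 ≈ 67.5 - 284.5*I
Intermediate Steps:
J(g) = g^(3/2)/4 (J(g) = (g*√g)/4 = g^(3/2)/4)
c(D) = -½ (c(D) = -½ + ((-3/5)*(0/(-2)))/6 = -½ + ((-3*⅕)*(0*(-½)))/6 = -½ + (-⅗*0)/6 = -½ + (⅙)*0 = -½ + 0 = -½)
J(-109) + (c(x)*3²)*(-15) = (-109)^(3/2)/4 - ½*3²*(-15) = (-109*I*√109)/4 - ½*9*(-15) = -109*I*√109/4 - 9/2*(-15) = -109*I*√109/4 + 135/2 = 135/2 - 109*I*√109/4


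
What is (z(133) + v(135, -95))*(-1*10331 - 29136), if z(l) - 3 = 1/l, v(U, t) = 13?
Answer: -84025243/133 ≈ -6.3177e+5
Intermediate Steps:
z(l) = 3 + 1/l
(z(133) + v(135, -95))*(-1*10331 - 29136) = ((3 + 1/133) + 13)*(-1*10331 - 29136) = ((3 + 1/133) + 13)*(-10331 - 29136) = (400/133 + 13)*(-39467) = (2129/133)*(-39467) = -84025243/133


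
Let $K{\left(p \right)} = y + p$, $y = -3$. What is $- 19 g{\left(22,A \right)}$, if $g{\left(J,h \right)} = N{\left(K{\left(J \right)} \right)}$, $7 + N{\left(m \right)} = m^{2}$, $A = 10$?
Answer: $-6726$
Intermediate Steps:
$K{\left(p \right)} = -3 + p$
$N{\left(m \right)} = -7 + m^{2}$
$g{\left(J,h \right)} = -7 + \left(-3 + J\right)^{2}$
$- 19 g{\left(22,A \right)} = - 19 \left(-7 + \left(-3 + 22\right)^{2}\right) = - 19 \left(-7 + 19^{2}\right) = - 19 \left(-7 + 361\right) = \left(-19\right) 354 = -6726$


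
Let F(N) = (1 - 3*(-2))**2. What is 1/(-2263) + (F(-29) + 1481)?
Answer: 3462389/2263 ≈ 1530.0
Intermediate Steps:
F(N) = 49 (F(N) = (1 + 6)**2 = 7**2 = 49)
1/(-2263) + (F(-29) + 1481) = 1/(-2263) + (49 + 1481) = -1/2263 + 1530 = 3462389/2263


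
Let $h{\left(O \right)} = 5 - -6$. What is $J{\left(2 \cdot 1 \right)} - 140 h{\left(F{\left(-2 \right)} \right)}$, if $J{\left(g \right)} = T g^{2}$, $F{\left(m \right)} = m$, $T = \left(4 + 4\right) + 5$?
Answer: $-1488$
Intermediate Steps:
$T = 13$ ($T = 8 + 5 = 13$)
$J{\left(g \right)} = 13 g^{2}$
$h{\left(O \right)} = 11$ ($h{\left(O \right)} = 5 + 6 = 11$)
$J{\left(2 \cdot 1 \right)} - 140 h{\left(F{\left(-2 \right)} \right)} = 13 \left(2 \cdot 1\right)^{2} - 1540 = 13 \cdot 2^{2} - 1540 = 13 \cdot 4 - 1540 = 52 - 1540 = -1488$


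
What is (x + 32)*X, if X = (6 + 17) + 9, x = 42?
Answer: 2368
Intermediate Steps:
X = 32 (X = 23 + 9 = 32)
(x + 32)*X = (42 + 32)*32 = 74*32 = 2368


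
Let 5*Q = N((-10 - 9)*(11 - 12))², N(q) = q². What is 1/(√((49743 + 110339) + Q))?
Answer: √4653655/930731 ≈ 0.0023178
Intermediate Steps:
Q = 130321/5 (Q = (((-10 - 9)*(11 - 12))²)²/5 = ((-19*(-1))²)²/5 = (19²)²/5 = (⅕)*361² = (⅕)*130321 = 130321/5 ≈ 26064.)
1/(√((49743 + 110339) + Q)) = 1/(√((49743 + 110339) + 130321/5)) = 1/(√(160082 + 130321/5)) = 1/(√(930731/5)) = 1/(√4653655/5) = √4653655/930731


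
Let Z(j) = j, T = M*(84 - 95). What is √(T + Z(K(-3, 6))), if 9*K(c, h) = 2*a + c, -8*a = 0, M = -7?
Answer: √690/3 ≈ 8.7560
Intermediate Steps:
a = 0 (a = -⅛*0 = 0)
K(c, h) = c/9 (K(c, h) = (2*0 + c)/9 = (0 + c)/9 = c/9)
T = 77 (T = -7*(84 - 95) = -7*(-11) = 77)
√(T + Z(K(-3, 6))) = √(77 + (⅑)*(-3)) = √(77 - ⅓) = √(230/3) = √690/3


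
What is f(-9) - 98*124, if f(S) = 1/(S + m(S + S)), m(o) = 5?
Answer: -48609/4 ≈ -12152.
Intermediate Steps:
f(S) = 1/(5 + S) (f(S) = 1/(S + 5) = 1/(5 + S))
f(-9) - 98*124 = 1/(5 - 9) - 98*124 = 1/(-4) - 12152 = -¼ - 12152 = -48609/4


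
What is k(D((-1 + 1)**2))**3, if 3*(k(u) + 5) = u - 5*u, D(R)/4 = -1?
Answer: 1/27 ≈ 0.037037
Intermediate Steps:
D(R) = -4 (D(R) = 4*(-1) = -4)
k(u) = -5 - 4*u/3 (k(u) = -5 + (u - 5*u)/3 = -5 + (-4*u)/3 = -5 - 4*u/3)
k(D((-1 + 1)**2))**3 = (-5 - 4/3*(-4))**3 = (-5 + 16/3)**3 = (1/3)**3 = 1/27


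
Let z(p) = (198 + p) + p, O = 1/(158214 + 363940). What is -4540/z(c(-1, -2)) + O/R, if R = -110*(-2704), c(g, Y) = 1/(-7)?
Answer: -616966932181427/26868541036480 ≈ -22.962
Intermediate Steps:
c(g, Y) = -⅐
O = 1/522154 ≈ 1.9151e-6
R = 297440
z(p) = 198 + 2*p
-4540/z(c(-1, -2)) + O/R = -4540/(198 + 2*(-⅐)) + (1/522154)/297440 = -4540/(198 - 2/7) + (1/522154)*(1/297440) = -4540/1384/7 + 1/155309485760 = -4540*7/1384 + 1/155309485760 = -7945/346 + 1/155309485760 = -616966932181427/26868541036480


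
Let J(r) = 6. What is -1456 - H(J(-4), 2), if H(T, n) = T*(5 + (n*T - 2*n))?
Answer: -1534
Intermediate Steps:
H(T, n) = T*(5 - 2*n + T*n) (H(T, n) = T*(5 + (T*n - 2*n)) = T*(5 + (-2*n + T*n)) = T*(5 - 2*n + T*n))
-1456 - H(J(-4), 2) = -1456 - 6*(5 - 2*2 + 6*2) = -1456 - 6*(5 - 4 + 12) = -1456 - 6*13 = -1456 - 1*78 = -1456 - 78 = -1534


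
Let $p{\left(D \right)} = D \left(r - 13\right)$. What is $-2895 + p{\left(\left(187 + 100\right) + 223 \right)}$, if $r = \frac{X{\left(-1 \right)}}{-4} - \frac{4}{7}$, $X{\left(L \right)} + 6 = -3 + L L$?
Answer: $- \frac{61575}{7} \approx -8796.4$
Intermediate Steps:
$X{\left(L \right)} = -9 + L^{2}$ ($X{\left(L \right)} = -6 + \left(-3 + L L\right) = -6 + \left(-3 + L^{2}\right) = -9 + L^{2}$)
$r = \frac{10}{7}$ ($r = \frac{-9 + \left(-1\right)^{2}}{-4} - \frac{4}{7} = \left(-9 + 1\right) \left(- \frac{1}{4}\right) - \frac{4}{7} = \left(-8\right) \left(- \frac{1}{4}\right) - \frac{4}{7} = 2 - \frac{4}{7} = \frac{10}{7} \approx 1.4286$)
$p{\left(D \right)} = - \frac{81 D}{7}$ ($p{\left(D \right)} = D \left(\frac{10}{7} - 13\right) = D \left(- \frac{81}{7}\right) = - \frac{81 D}{7}$)
$-2895 + p{\left(\left(187 + 100\right) + 223 \right)} = -2895 - \frac{81 \left(\left(187 + 100\right) + 223\right)}{7} = -2895 - \frac{81 \left(287 + 223\right)}{7} = -2895 - \frac{41310}{7} = - \frac{61575}{7}$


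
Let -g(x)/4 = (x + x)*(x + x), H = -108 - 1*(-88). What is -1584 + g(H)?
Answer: -7984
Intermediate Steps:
H = -20 (H = -108 + 88 = -20)
g(x) = -16*x² (g(x) = -4*(x + x)*(x + x) = -4*2*x*2*x = -16*x²)
-1584 + g(H) = -1584 - 16*(-20)² = -1584 - 16*400 = -1584 - 6400 = -7984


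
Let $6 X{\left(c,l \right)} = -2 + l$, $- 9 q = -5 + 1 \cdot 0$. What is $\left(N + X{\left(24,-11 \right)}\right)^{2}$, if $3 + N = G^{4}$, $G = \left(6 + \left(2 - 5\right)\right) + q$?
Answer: $\frac{4118281716025}{172186884} \approx 23918.0$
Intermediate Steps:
$q = \frac{5}{9}$ ($q = - \frac{-5 + 1 \cdot 0}{9} = - \frac{-5 + 0}{9} = \left(- \frac{1}{9}\right) \left(-5\right) = \frac{5}{9} \approx 0.55556$)
$G = \frac{32}{9}$ ($G = \left(6 + \left(2 - 5\right)\right) + \frac{5}{9} = \left(6 - 3\right) + \frac{5}{9} = 3 + \frac{5}{9} = \frac{32}{9} \approx 3.5556$)
$X{\left(c,l \right)} = - \frac{1}{3} + \frac{l}{6}$ ($X{\left(c,l \right)} = \frac{-2 + l}{6} = - \frac{1}{3} + \frac{l}{6}$)
$N = \frac{1028893}{6561}$ ($N = -3 + \left(\frac{32}{9}\right)^{4} = -3 + \frac{1048576}{6561} = \frac{1028893}{6561} \approx 156.82$)
$\left(N + X{\left(24,-11 \right)}\right)^{2} = \left(\frac{1028893}{6561} + \left(- \frac{1}{3} + \frac{1}{6} \left(-11\right)\right)\right)^{2} = \left(\frac{1028893}{6561} - \frac{13}{6}\right)^{2} = \left(\frac{2029355}{13122}\right)^{2} = \frac{4118281716025}{172186884}$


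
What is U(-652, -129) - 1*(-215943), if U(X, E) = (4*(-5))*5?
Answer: 215843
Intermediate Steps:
U(X, E) = -100 (U(X, E) = -20*5 = -100)
U(-652, -129) - 1*(-215943) = -100 - 1*(-215943) = -100 + 215943 = 215843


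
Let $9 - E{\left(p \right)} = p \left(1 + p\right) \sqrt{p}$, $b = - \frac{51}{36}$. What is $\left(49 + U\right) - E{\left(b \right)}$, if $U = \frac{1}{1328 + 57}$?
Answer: $\frac{55401}{1385} + \frac{85 i \sqrt{51}}{864} \approx 40.001 + 0.70257 i$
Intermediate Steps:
$U = \frac{1}{1385} \approx 0.00072202$
$b = - \frac{17}{12}$ ($b = \left(-51\right) \frac{1}{36} = - \frac{17}{12} \approx -1.4167$)
$E{\left(p \right)} = 9 - p^{\frac{3}{2}} \left(1 + p\right)$ ($E{\left(p \right)} = 9 - p \left(1 + p\right) \sqrt{p} = 9 - p^{\frac{3}{2}} \left(1 + p\right)$)
$\left(49 + U\right) - E{\left(b \right)} = \left(49 + \frac{1}{1385}\right) - \left(9 - \left(- \frac{17}{12}\right)^{\frac{3}{2}} - \left(- \frac{17}{12}\right)^{\frac{5}{2}}\right) = \frac{67866}{1385} - \left(9 - - \frac{17 i \sqrt{51}}{72} - \frac{289 i \sqrt{51}}{864}\right) = \frac{67866}{1385} - \left(9 + \frac{17 i \sqrt{51}}{72} - \frac{289 i \sqrt{51}}{864}\right) = \frac{67866}{1385} - \left(9 - \frac{85 i \sqrt{51}}{864}\right) = \frac{55401}{1385} + \frac{85 i \sqrt{51}}{864}$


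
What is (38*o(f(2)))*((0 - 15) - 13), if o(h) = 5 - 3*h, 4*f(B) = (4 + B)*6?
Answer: 23408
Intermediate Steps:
f(B) = 6 + 3*B/2 (f(B) = ((4 + B)*6)/4 = (24 + 6*B)/4 = 6 + 3*B/2)
(38*o(f(2)))*((0 - 15) - 13) = (38*(5 - 3*(6 + (3/2)*2)))*((0 - 15) - 13) = (38*(5 - 3*(6 + 3)))*(-15 - 13) = (38*(5 - 3*9))*(-28) = (38*(5 - 27))*(-28) = (38*(-22))*(-28) = -836*(-28) = 23408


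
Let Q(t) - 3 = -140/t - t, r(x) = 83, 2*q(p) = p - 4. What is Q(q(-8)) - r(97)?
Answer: -152/3 ≈ -50.667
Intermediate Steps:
q(p) = -2 + p/2 (q(p) = (p - 4)/2 = (-4 + p)/2 = -2 + p/2)
Q(t) = 3 - t - 140/t (Q(t) = 3 + (-140/t - t) = 3 + (-t - 140/t) = 3 - t - 140/t)
Q(q(-8)) - r(97) = (3 - (-2 + (½)*(-8)) - 140/(-2 + (½)*(-8))) - 1*83 = (3 - (-2 - 4) - 140/(-2 - 4)) - 83 = (3 - 1*(-6) - 140/(-6)) - 83 = (3 + 6 - 140*(-⅙)) - 83 = (3 + 6 + 70/3) - 83 = 97/3 - 83 = -152/3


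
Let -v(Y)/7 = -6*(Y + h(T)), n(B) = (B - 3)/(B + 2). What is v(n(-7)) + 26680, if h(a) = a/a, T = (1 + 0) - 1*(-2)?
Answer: 26806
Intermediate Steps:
n(B) = (-3 + B)/(2 + B)
T = 3 (T = 1 + 2 = 3)
h(a) = 1
v(Y) = 42 + 42*Y (v(Y) = -(-42)*(Y + 1) = -(-42)*(1 + Y) = -7*(-6 - 6*Y) = 42 + 42*Y)
v(n(-7)) + 26680 = (42 + 42*((-3 - 7)/(2 - 7))) + 26680 = (42 + 42*(-10/(-5))) + 26680 = (42 + 42*(-1/5*(-10))) + 26680 = (42 + 42*2) + 26680 = (42 + 84) + 26680 = 126 + 26680 = 26806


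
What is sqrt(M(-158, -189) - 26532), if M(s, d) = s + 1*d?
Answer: I*sqrt(26879) ≈ 163.95*I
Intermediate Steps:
M(s, d) = d + s (M(s, d) = s + d = d + s)
sqrt(M(-158, -189) - 26532) = sqrt((-189 - 158) - 26532) = sqrt(-347 - 26532) = sqrt(-26879) = I*sqrt(26879)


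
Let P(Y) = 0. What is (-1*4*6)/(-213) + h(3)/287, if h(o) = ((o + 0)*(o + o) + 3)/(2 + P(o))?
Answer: 869/5822 ≈ 0.14926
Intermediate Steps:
h(o) = 3/2 + o² (h(o) = ((o + 0)*(o + o) + 3)/(2 + 0) = (o*(2*o) + 3)/2 = (2*o² + 3)*(½) = (3 + 2*o²)*(½) = 3/2 + o²)
(-1*4*6)/(-213) + h(3)/287 = (-1*4*6)/(-213) + (3/2 + 3²)/287 = -4*6*(-1/213) + (3/2 + 9)*(1/287) = -24*(-1/213) + (21/2)*(1/287) = 8/71 + 3/82 = 869/5822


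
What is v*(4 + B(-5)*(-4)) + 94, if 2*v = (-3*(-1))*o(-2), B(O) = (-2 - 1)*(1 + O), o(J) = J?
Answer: 226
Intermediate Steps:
B(O) = -3 - 3*O (B(O) = -3*(1 + O) = -3 - 3*O)
v = -3 (v = (-3*(-1)*(-2))/2 = (3*(-2))/2 = (1/2)*(-6) = -3)
v*(4 + B(-5)*(-4)) + 94 = -3*(4 + (-3 - 3*(-5))*(-4)) + 94 = -3*(4 + (-3 + 15)*(-4)) + 94 = -3*(4 + 12*(-4)) + 94 = -3*(4 - 48) + 94 = -3*(-44) + 94 = 132 + 94 = 226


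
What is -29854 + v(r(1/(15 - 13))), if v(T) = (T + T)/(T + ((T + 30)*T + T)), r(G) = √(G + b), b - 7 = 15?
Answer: -59797434/2003 - 6*√10/2003 ≈ -29854.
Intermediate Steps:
b = 22 (b = 7 + 15 = 22)
r(G) = √(22 + G) (r(G) = √(G + 22) = √(22 + G))
v(T) = 2*T/(2*T + T*(30 + T)) (v(T) = (2*T)/(T + ((30 + T)*T + T)) = (2*T)/(T + (T*(30 + T) + T)) = (2*T)/(T + (T + T*(30 + T))) = (2*T)/(2*T + T*(30 + T)) = 2*T/(2*T + T*(30 + T)))
-29854 + v(r(1/(15 - 13))) = -29854 + 2/(32 + √(22 + 1/(15 - 13))) = -29854 + 2/(32 + √(22 + 1/2)) = -29854 + 2/(32 + √(22 + ½)) = -29854 + 2/(32 + √(45/2)) = -29854 + 2/(32 + 3*√10/2)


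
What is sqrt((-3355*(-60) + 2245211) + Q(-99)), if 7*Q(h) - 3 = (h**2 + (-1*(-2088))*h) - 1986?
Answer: sqrt(118486781)/7 ≈ 1555.0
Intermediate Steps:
Q(h) = -1983/7 + h**2/7 + 2088*h/7 (Q(h) = 3/7 + ((h**2 + (-1*(-2088))*h) - 1986)/7 = 3/7 + ((h**2 + 2088*h) - 1986)/7 = 3/7 + (-1986 + h**2 + 2088*h)/7 = 3/7 + (-1986/7 + h**2/7 + 2088*h/7) = -1983/7 + h**2/7 + 2088*h/7)
sqrt((-3355*(-60) + 2245211) + Q(-99)) = sqrt((-3355*(-60) + 2245211) + (-1983/7 + (1/7)*(-99)**2 + (2088/7)*(-99))) = sqrt((201300 + 2245211) + (-1983/7 + (1/7)*9801 - 206712/7)) = sqrt(2446511 + (-1983/7 + 9801/7 - 206712/7)) = sqrt(2446511 - 198894/7) = sqrt(16926683/7) = sqrt(118486781)/7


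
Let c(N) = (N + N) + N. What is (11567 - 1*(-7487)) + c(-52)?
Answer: 18898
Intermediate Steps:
c(N) = 3*N (c(N) = 2*N + N = 3*N)
(11567 - 1*(-7487)) + c(-52) = (11567 - 1*(-7487)) + 3*(-52) = (11567 + 7487) - 156 = 19054 - 156 = 18898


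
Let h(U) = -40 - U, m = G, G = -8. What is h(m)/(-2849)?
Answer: 32/2849 ≈ 0.011232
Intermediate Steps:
m = -8
h(m)/(-2849) = (-40 - 1*(-8))/(-2849) = (-40 + 8)*(-1/2849) = -32*(-1/2849) = 32/2849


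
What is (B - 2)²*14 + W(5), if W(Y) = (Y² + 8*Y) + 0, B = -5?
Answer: 751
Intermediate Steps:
W(Y) = Y² + 8*Y
(B - 2)²*14 + W(5) = (-5 - 2)²*14 + 5*(8 + 5) = (-7)²*14 + 5*13 = 49*14 + 65 = 686 + 65 = 751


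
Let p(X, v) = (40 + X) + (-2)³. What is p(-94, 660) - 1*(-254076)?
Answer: 254014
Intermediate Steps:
p(X, v) = 32 + X (p(X, v) = (40 + X) - 8 = 32 + X)
p(-94, 660) - 1*(-254076) = (32 - 94) - 1*(-254076) = -62 + 254076 = 254014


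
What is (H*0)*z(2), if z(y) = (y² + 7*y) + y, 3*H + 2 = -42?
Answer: 0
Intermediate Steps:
H = -44/3 (H = -⅔ + (⅓)*(-42) = -⅔ - 14 = -44/3 ≈ -14.667)
z(y) = y² + 8*y
(H*0)*z(2) = (-44/3*0)*(2*(8 + 2)) = 0*(2*10) = 0*20 = 0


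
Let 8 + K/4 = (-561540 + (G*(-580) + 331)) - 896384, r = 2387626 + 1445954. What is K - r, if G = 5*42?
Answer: -10151184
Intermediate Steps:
r = 3833580
G = 210
K = -6317604 (K = -32 + 4*((-561540 + (210*(-580) + 331)) - 896384) = -32 + 4*((-561540 + (-121800 + 331)) - 896384) = -32 + 4*((-561540 - 121469) - 896384) = -32 + 4*(-683009 - 896384) = -32 + 4*(-1579393) = -32 - 6317572 = -6317604)
K - r = -6317604 - 1*3833580 = -6317604 - 3833580 = -10151184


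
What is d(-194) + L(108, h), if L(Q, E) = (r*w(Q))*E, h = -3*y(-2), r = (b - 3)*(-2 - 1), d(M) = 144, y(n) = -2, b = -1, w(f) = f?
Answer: 7920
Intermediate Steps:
r = 12 (r = (-1 - 3)*(-2 - 1) = -4*(-3) = 12)
h = 6 (h = -3*(-2) = 6)
L(Q, E) = 12*E*Q (L(Q, E) = (12*Q)*E = 12*E*Q)
d(-194) + L(108, h) = 144 + 12*6*108 = 144 + 7776 = 7920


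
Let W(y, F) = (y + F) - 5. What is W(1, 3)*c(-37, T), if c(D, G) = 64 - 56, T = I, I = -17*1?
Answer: -8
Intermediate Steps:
W(y, F) = -5 + F + y (W(y, F) = (F + y) - 5 = -5 + F + y)
I = -17
T = -17
c(D, G) = 8
W(1, 3)*c(-37, T) = (-5 + 3 + 1)*8 = -1*8 = -8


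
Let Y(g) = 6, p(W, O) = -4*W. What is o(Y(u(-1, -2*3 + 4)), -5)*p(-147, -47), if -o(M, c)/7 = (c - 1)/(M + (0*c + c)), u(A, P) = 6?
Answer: 24696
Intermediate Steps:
o(M, c) = -7*(-1 + c)/(M + c) (o(M, c) = -7*(c - 1)/(M + (0*c + c)) = -7*(-1 + c)/(M + (0 + c)) = -7*(-1 + c)/(M + c))
o(Y(u(-1, -2*3 + 4)), -5)*p(-147, -47) = (7*(1 - 1*(-5))/(6 - 5))*(-4*(-147)) = (7*(1 + 5)/1)*588 = (7*1*6)*588 = 42*588 = 24696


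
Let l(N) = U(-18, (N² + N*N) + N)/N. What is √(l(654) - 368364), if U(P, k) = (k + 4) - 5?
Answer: I*√156995297034/654 ≈ 605.85*I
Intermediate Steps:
U(P, k) = -1 + k (U(P, k) = (4 + k) - 5 = -1 + k)
l(N) = (-1 + N + 2*N²)/N (l(N) = (-1 + ((N² + N*N) + N))/N = (-1 + ((N² + N²) + N))/N = (-1 + (2*N² + N))/N = (-1 + (N + 2*N²))/N = (-1 + N + 2*N²)/N)
√(l(654) - 368364) = √((1 - 1/654 + 2*654) - 368364) = √((1 - 1*1/654 + 1308) - 368364) = √((1 - 1/654 + 1308) - 368364) = √(856085/654 - 368364) = √(-240053971/654) = I*√156995297034/654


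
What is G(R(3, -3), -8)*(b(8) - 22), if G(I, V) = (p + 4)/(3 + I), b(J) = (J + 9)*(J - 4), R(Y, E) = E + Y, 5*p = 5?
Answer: 230/3 ≈ 76.667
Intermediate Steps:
p = 1 (p = (1/5)*5 = 1)
b(J) = (-4 + J)*(9 + J) (b(J) = (9 + J)*(-4 + J) = (-4 + J)*(9 + J))
G(I, V) = 5/(3 + I) (G(I, V) = (1 + 4)/(3 + I) = 5/(3 + I))
G(R(3, -3), -8)*(b(8) - 22) = (5/(3 + (-3 + 3)))*((-36 + 8**2 + 5*8) - 22) = (5/(3 + 0))*((-36 + 64 + 40) - 22) = (5/3)*(68 - 22) = (5*(1/3))*46 = (5/3)*46 = 230/3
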